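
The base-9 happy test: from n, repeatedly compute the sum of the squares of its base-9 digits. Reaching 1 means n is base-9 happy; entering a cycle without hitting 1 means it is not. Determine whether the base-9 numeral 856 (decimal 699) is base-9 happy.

base-9 happy

699 = (8,5,6)_9 → 8² + 5² + 6² = 64 + 25 + 36 = 125
125 = (1,4,8)_9 → 1² + 4² + 8² = 1 + 16 + 64 = 81
81 = (1,0,0)_9 → 1² + 0² + 0² = 1 + 0 + 0 = 1  — reached 1.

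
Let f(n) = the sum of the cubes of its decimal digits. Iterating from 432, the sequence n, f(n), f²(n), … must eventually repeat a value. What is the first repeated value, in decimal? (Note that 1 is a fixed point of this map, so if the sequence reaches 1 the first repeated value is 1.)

153

432 → 4³ + 3³ + 2³ = 99
99 → 9³ + 9³ = 1458
1458 → 1³ + 4³ + 5³ + 8³ = 702
702 → 7³ + 0³ + 2³ = 351
351 → 3³ + 5³ + 1³ = 153
153 → 1³ + 5³ + 3³ = 153  — 153 already appeared earlier.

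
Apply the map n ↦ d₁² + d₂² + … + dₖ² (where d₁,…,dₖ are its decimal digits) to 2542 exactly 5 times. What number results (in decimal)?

2542 → 2² + 5² + 4² + 2² = 49
49 → 4² + 9² = 97
97 → 9² + 7² = 130
130 → 1² + 3² + 0² = 10
10 → 1² + 0² = 1

1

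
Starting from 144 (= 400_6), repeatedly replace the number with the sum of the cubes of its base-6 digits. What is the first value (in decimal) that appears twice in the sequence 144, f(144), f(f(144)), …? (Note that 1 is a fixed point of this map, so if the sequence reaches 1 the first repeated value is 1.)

1

144 = (4,0,0)_6 → 64
64 = (1,4,4)_6 → 129
129 = (3,3,3)_6 → 81
81 = (2,1,3)_6 → 36
36 = (1,0,0)_6 → 1  — reached the fixed point 1.
1 → 1, so 1 is the first repeated value.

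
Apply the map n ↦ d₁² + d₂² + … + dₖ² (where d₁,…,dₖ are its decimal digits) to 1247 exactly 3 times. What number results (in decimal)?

1247 → 1² + 2² + 4² + 7² = 1 + 4 + 16 + 49 = 70
70 → 7² + 0² = 49 + 0 = 49
49 → 4² + 9² = 16 + 81 = 97

97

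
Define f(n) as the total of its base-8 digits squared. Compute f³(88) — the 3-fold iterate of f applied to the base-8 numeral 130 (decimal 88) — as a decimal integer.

25

88 = (1,3,0)_8 → 1² + 3² + 0² = 10
10 = (1,2)_8 → 1² + 2² = 5
5 = (5)_8 → 5² = 25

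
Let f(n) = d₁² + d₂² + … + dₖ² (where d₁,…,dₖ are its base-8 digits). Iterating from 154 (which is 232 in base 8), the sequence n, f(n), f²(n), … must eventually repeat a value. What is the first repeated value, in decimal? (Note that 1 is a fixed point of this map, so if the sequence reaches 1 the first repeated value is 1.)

5

154 = (2,3,2)_8 → 2² + 3² + 2² = 17
17 = (2,1)_8 → 2² + 1² = 5
5 = (5)_8 → 5² = 25
25 = (3,1)_8 → 3² + 1² = 10
10 = (1,2)_8 → 1² + 2² = 5  — 5 already appeared earlier.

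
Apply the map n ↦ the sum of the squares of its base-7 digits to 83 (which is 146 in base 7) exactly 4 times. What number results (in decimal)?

37

83 = (1,4,6)_7 → 53
53 = (1,0,4)_7 → 17
17 = (2,3)_7 → 13
13 = (1,6)_7 → 37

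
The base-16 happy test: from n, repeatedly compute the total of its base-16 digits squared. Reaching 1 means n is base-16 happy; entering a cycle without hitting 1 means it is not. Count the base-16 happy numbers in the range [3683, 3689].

3

3683: 3683 → 241 → 226 → 200 → 208 → 169 → 181 → 146 → 85 → 50 → 13 → 169  (repeats 169)
3684: 3684 → 248 → 289 → 6 → 36 → 20 → 17 → 2 → 4 → 16 → 1  (reaches 1)
3685: 3685 → 257 → 2 → 4 → 16 → 1  (reaches 1)
3686: 3686 → 268 → 145 → 82 → 29 → 170 → 200 → 208 → 169 → 181 → 146 → 85 → 50 → 13 → 169  (repeats 169)
3687: 3687 → 281 → 83 → 34 → 8 → 64 → 16 → 1  (reaches 1)
3688: 3688 → 296 → 69 → 41 → 85 → 50 → 13 → 169 → 181 → 146 → 85  (repeats 85)
3689: 3689 → 313 → 91 → 146 → 85 → 50 → 13 → 169 → 181 → 146  (repeats 146)
base-16 happy: 3684, 3685, 3687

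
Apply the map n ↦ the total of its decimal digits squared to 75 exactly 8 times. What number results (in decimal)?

75 → 7² + 5² = 74
74 → 7² + 4² = 65
65 → 6² + 5² = 61
61 → 6² + 1² = 37
37 → 3² + 7² = 58
58 → 5² + 8² = 89
89 → 8² + 9² = 145
145 → 1² + 4² + 5² = 42

42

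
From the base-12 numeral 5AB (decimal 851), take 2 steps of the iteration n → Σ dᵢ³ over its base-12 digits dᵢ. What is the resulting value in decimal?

851 = (5,10,11)_12 → 5³ + 10³ + 11³ = 2456
2456 = (1,5,0,8)_12 → 1³ + 5³ + 0³ + 8³ = 638

638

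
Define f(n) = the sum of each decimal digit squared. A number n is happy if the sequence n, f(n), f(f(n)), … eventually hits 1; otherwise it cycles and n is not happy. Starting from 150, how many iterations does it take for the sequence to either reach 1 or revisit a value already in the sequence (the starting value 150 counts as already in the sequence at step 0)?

11

150 → 1² + 5² + 0² = 1 + 25 + 0 = 26
26 → 2² + 6² = 4 + 36 = 40
40 → 4² + 0² = 16 + 0 = 16
16 → 1² + 6² = 1 + 36 = 37
37 → 3² + 7² = 9 + 49 = 58
58 → 5² + 8² = 25 + 64 = 89
89 → 8² + 9² = 64 + 81 = 145
145 → 1² + 4² + 5² = 1 + 16 + 25 = 42
42 → 4² + 2² = 16 + 4 = 20
20 → 2² + 0² = 4 + 0 = 4
4 → 4² = 16  — 16 repeats.
That took 11 steps.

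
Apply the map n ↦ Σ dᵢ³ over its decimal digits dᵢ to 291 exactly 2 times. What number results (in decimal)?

882

291 → 2³ + 9³ + 1³ = 8 + 729 + 1 = 738
738 → 7³ + 3³ + 8³ = 343 + 27 + 512 = 882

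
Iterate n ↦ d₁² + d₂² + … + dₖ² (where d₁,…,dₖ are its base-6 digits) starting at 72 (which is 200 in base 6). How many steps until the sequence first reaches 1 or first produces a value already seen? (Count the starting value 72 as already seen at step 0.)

72 = (2,0,0)_6 → 2² + 0² + 0² = 4
4 = (4)_6 → 4² = 16
16 = (2,4)_6 → 2² + 4² = 20
20 = (3,2)_6 → 3² + 2² = 13
13 = (2,1)_6 → 2² + 1² = 5
5 = (5)_6 → 5² = 25
25 = (4,1)_6 → 4² + 1² = 17
17 = (2,5)_6 → 2² + 5² = 29
29 = (4,5)_6 → 4² + 5² = 41
41 = (1,0,5)_6 → 1² + 0² + 5² = 26
26 = (4,2)_6 → 4² + 2² = 20  — 20 repeats.
That took 11 steps.

11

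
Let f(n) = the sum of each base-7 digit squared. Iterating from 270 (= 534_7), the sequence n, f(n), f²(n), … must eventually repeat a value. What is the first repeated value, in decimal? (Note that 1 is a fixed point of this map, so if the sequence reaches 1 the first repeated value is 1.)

2

270 = (5,3,4)_7 → 5² + 3² + 4² = 25 + 9 + 16 = 50
50 = (1,0,1)_7 → 1² + 0² + 1² = 1 + 0 + 1 = 2
2 = (2)_7 → 2² = 4
4 = (4)_7 → 4² = 16
16 = (2,2)_7 → 2² + 2² = 4 + 4 = 8
8 = (1,1)_7 → 1² + 1² = 1 + 1 = 2  — 2 already appeared earlier.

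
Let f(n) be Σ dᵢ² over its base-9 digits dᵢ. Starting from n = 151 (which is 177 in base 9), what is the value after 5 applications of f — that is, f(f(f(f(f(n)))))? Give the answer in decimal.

151 = (1,7,7)_9 → 1² + 7² + 7² = 1 + 49 + 49 = 99
99 = (1,2,0)_9 → 1² + 2² + 0² = 1 + 4 + 0 = 5
5 = (5)_9 → 5² = 25
25 = (2,7)_9 → 2² + 7² = 4 + 49 = 53
53 = (5,8)_9 → 5² + 8² = 25 + 64 = 89

89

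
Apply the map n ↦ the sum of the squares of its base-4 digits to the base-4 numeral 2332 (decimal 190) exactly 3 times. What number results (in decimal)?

5

190 = (2,3,3,2)_4 → 2² + 3² + 3² + 2² = 4 + 9 + 9 + 4 = 26
26 = (1,2,2)_4 → 1² + 2² + 2² = 1 + 4 + 4 = 9
9 = (2,1)_4 → 2² + 1² = 4 + 1 = 5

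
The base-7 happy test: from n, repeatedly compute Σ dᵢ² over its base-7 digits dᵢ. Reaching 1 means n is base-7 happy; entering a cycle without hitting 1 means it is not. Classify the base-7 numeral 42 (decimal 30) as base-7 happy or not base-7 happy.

30 = (4,2)_7 → 4² + 2² = 16 + 4 = 20
20 = (2,6)_7 → 2² + 6² = 4 + 36 = 40
40 = (5,5)_7 → 5² + 5² = 25 + 25 = 50
50 = (1,0,1)_7 → 1² + 0² + 1² = 1 + 0 + 1 = 2
2 = (2)_7 → 2² = 4
4 = (4)_7 → 4² = 16
16 = (2,2)_7 → 2² + 2² = 4 + 4 = 8
8 = (1,1)_7 → 1² + 1² = 1 + 1 = 2  — 2 already seen; the sequence cycles without reaching 1.

not base-7 happy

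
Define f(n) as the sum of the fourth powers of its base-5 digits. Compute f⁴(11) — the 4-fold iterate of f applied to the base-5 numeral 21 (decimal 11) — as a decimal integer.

353

11 = (2,1)_5 → 2⁴ + 1⁴ = 17
17 = (3,2)_5 → 3⁴ + 2⁴ = 97
97 = (3,4,2)_5 → 3⁴ + 4⁴ + 2⁴ = 353
353 = (2,4,0,3)_5 → 2⁴ + 4⁴ + 0⁴ + 3⁴ = 353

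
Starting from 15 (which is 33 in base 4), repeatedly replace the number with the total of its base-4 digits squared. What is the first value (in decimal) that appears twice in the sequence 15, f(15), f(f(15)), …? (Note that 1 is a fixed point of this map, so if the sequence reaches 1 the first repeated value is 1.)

1

15 = (3,3)_4 → 18
18 = (1,0,2)_4 → 5
5 = (1,1)_4 → 2
2 = (2)_4 → 4
4 = (1,0)_4 → 1  — reached the fixed point 1.
1 → 1, so 1 is the first repeated value.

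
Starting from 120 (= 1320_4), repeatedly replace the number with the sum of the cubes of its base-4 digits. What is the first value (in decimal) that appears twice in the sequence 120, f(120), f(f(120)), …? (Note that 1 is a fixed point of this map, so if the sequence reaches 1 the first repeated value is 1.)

120 = (1,3,2,0)_4 → 1³ + 3³ + 2³ + 0³ = 36
36 = (2,1,0)_4 → 2³ + 1³ + 0³ = 9
9 = (2,1)_4 → 2³ + 1³ = 9  — 9 already appeared earlier.

9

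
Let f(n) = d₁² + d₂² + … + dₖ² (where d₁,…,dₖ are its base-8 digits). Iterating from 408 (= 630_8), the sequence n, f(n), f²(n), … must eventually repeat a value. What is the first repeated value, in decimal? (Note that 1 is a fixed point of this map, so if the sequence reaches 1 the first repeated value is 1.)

408 = (6,3,0)_8 → 6² + 3² + 0² = 45
45 = (5,5)_8 → 5² + 5² = 50
50 = (6,2)_8 → 6² + 2² = 40
40 = (5,0)_8 → 5² + 0² = 25
25 = (3,1)_8 → 3² + 1² = 10
10 = (1,2)_8 → 1² + 2² = 5
5 = (5)_8 → 5² = 25  — 25 already appeared earlier.

25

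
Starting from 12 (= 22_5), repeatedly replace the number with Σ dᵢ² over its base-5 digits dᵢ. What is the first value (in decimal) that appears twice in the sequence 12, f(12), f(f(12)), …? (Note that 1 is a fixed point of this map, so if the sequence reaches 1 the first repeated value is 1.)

10

12 = (2,2)_5 → 2² + 2² = 4 + 4 = 8
8 = (1,3)_5 → 1² + 3² = 1 + 9 = 10
10 = (2,0)_5 → 2² + 0² = 4 + 0 = 4
4 = (4)_5 → 4² = 16
16 = (3,1)_5 → 3² + 1² = 9 + 1 = 10  — 10 already appeared earlier.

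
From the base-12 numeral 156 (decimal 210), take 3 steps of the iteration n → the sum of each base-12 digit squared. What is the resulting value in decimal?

29

210 = (1,5,6)_12 → 1² + 5² + 6² = 1 + 25 + 36 = 62
62 = (5,2)_12 → 5² + 2² = 25 + 4 = 29
29 = (2,5)_12 → 2² + 5² = 4 + 25 = 29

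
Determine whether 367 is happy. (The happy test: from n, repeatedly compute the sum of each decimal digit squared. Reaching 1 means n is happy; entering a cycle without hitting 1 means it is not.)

367 → 3² + 6² + 7² = 9 + 36 + 49 = 94
94 → 9² + 4² = 81 + 16 = 97
97 → 9² + 7² = 81 + 49 = 130
130 → 1² + 3² + 0² = 1 + 9 + 0 = 10
10 → 1² + 0² = 1 + 0 = 1  — reached 1.

happy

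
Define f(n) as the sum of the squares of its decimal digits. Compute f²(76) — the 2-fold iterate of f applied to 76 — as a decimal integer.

89

76 → 85
85 → 89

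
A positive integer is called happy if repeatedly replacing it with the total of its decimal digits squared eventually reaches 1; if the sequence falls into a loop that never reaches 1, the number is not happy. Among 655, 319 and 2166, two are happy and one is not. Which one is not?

2166

655: 655 → 86 → 100 → 1  — reaches 1 (happy)
319: 319 → 91 → 82 → 68 → 100 → 1  — reaches 1 (happy)
2166: 2166 → 77 → 98 → 145 → 42 → 20 → 4 → 16 → 37 → 58 → 89 → 145  — repeats 145 (not happy)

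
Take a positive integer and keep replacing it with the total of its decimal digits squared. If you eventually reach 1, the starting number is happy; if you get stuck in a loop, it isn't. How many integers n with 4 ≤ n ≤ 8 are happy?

1

4: 4 → 16 → 37 → 58 → 89 → 145 → 42 → 20 → 4  — not happy
5: 5 → 25 → 29 → 85 → 89 → 145 → 42 → 20 → 4 → 16 → 37 → 58 → 89  — not happy
6: 6 → 36 → 45 → 41 → 17 → 50 → 25 → 29 → 85 → 89 → 145 → 42 → 20 → 4 → 16 → 37 → 58 → 89  — not happy
7: 7 → 49 → 97 → 130 → 10 → 1  — happy
8: 8 → 64 → 52 → 29 → 85 → 89 → 145 → 42 → 20 → 4 → 16 → 37 → 58 → 89  — not happy
happy: 7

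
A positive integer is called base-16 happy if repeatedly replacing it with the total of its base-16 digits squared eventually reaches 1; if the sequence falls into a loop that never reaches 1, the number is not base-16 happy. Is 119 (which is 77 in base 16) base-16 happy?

119 = (7,7)_16 → 7² + 7² = 98
98 = (6,2)_16 → 6² + 2² = 40
40 = (2,8)_16 → 2² + 8² = 68
68 = (4,4)_16 → 4² + 4² = 32
32 = (2,0)_16 → 2² + 0² = 4
4 = (4)_16 → 4² = 16
16 = (1,0)_16 → 1² + 0² = 1  — reached 1.

base-16 happy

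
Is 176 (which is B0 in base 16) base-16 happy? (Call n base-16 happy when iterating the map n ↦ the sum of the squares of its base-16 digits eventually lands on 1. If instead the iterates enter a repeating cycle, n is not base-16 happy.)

base-16 happy

176 = (11,0)_16 → 11² + 0² = 121
121 = (7,9)_16 → 7² + 9² = 130
130 = (8,2)_16 → 8² + 2² = 68
68 = (4,4)_16 → 4² + 4² = 32
32 = (2,0)_16 → 2² + 0² = 4
4 = (4)_16 → 4² = 16
16 = (1,0)_16 → 1² + 0² = 1  — reached 1.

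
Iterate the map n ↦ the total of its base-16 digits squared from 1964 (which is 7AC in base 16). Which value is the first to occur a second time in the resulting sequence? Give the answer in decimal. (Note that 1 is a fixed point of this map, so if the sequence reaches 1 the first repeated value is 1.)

169

1964 = (7,10,12)_16 → 7² + 10² + 12² = 49 + 100 + 144 = 293
293 = (1,2,5)_16 → 1² + 2² + 5² = 1 + 4 + 25 = 30
30 = (1,14)_16 → 1² + 14² = 1 + 196 = 197
197 = (12,5)_16 → 12² + 5² = 144 + 25 = 169
169 = (10,9)_16 → 10² + 9² = 100 + 81 = 181
181 = (11,5)_16 → 11² + 5² = 121 + 25 = 146
146 = (9,2)_16 → 9² + 2² = 81 + 4 = 85
85 = (5,5)_16 → 5² + 5² = 25 + 25 = 50
50 = (3,2)_16 → 3² + 2² = 9 + 4 = 13
13 = (13)_16 → 13² = 169  — 169 already appeared earlier.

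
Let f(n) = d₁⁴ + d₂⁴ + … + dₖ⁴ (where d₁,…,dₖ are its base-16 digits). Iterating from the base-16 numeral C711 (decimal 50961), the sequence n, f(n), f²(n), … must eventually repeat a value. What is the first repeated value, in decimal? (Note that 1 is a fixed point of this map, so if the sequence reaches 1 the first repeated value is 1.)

1

50961 = (12,7,1,1)_16 → 12⁴ + 7⁴ + 1⁴ + 1⁴ = 20736 + 2401 + 1 + 1 = 23139
23139 = (5,10,6,3)_16 → 5⁴ + 10⁴ + 6⁴ + 3⁴ = 625 + 10000 + 1296 + 81 = 12002
12002 = (2,14,14,2)_16 → 2⁴ + 14⁴ + 14⁴ + 2⁴ = 16 + 38416 + 38416 + 16 = 76864
76864 = (1,2,12,4,0)_16 → 1⁴ + 2⁴ + 12⁴ + 4⁴ + 0⁴ = 1 + 16 + 20736 + 256 + 0 = 21009
21009 = (5,2,1,1)_16 → 5⁴ + 2⁴ + 1⁴ + 1⁴ = 625 + 16 + 1 + 1 = 643
643 = (2,8,3)_16 → 2⁴ + 8⁴ + 3⁴ = 16 + 4096 + 81 = 4193
4193 = (1,0,6,1)_16 → 1⁴ + 0⁴ + 6⁴ + 1⁴ = 1 + 0 + 1296 + 1 = 1298
1298 = (5,1,2)_16 → 5⁴ + 1⁴ + 2⁴ = 625 + 1 + 16 = 642
642 = (2,8,2)_16 → 2⁴ + 8⁴ + 2⁴ = 16 + 4096 + 16 = 4128
4128 = (1,0,2,0)_16 → 1⁴ + 0⁴ + 2⁴ + 0⁴ = 1 + 0 + 16 + 0 = 17
17 = (1,1)_16 → 1⁴ + 1⁴ = 1 + 1 = 2
2 = (2)_16 → 2⁴ = 16
16 = (1,0)_16 → 1⁴ + 0⁴ = 1 + 0 = 1  — reached the fixed point 1.
1 → 1, so 1 is the first repeated value.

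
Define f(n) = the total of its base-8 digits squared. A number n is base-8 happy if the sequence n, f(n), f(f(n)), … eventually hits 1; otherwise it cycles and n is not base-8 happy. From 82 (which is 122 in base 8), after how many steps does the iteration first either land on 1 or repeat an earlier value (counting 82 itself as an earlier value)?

82 = (1,2,2)_8 → 1² + 2² + 2² = 1 + 4 + 4 = 9
9 = (1,1)_8 → 1² + 1² = 1 + 1 = 2
2 = (2)_8 → 2² = 4
4 = (4)_8 → 4² = 16
16 = (2,0)_8 → 2² + 0² = 4 + 0 = 4  — 4 repeats.
That took 5 steps.

5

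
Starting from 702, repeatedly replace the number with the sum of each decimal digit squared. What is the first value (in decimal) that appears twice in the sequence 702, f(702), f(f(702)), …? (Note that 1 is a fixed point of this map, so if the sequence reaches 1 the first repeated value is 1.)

89

702 → 7² + 0² + 2² = 53
53 → 5² + 3² = 34
34 → 3² + 4² = 25
25 → 2² + 5² = 29
29 → 2² + 9² = 85
85 → 8² + 5² = 89
89 → 8² + 9² = 145
145 → 1² + 4² + 5² = 42
42 → 4² + 2² = 20
20 → 2² + 0² = 4
4 → 4² = 16
16 → 1² + 6² = 37
37 → 3² + 7² = 58
58 → 5² + 8² = 89  — 89 already appeared earlier.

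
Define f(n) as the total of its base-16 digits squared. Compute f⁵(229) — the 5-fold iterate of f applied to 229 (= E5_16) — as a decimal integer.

229 = (14,5)_16 → 14² + 5² = 196 + 25 = 221
221 = (13,13)_16 → 13² + 13² = 169 + 169 = 338
338 = (1,5,2)_16 → 1² + 5² + 2² = 1 + 25 + 4 = 30
30 = (1,14)_16 → 1² + 14² = 1 + 196 = 197
197 = (12,5)_16 → 12² + 5² = 144 + 25 = 169

169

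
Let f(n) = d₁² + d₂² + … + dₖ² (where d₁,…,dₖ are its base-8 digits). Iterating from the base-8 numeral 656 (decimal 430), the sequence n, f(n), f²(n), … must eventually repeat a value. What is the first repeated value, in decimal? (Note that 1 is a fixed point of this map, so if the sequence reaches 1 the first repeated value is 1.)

1

430 = (6,5,6)_8 → 6² + 5² + 6² = 36 + 25 + 36 = 97
97 = (1,4,1)_8 → 1² + 4² + 1² = 1 + 16 + 1 = 18
18 = (2,2)_8 → 2² + 2² = 4 + 4 = 8
8 = (1,0)_8 → 1² + 0² = 1 + 0 = 1  — reached the fixed point 1.
1 → 1, so 1 is the first repeated value.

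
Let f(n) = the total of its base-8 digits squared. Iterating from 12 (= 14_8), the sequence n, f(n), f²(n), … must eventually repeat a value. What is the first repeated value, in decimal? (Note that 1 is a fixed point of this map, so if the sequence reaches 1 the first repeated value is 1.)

12 = (1,4)_8 → 1² + 4² = 17
17 = (2,1)_8 → 2² + 1² = 5
5 = (5)_8 → 5² = 25
25 = (3,1)_8 → 3² + 1² = 10
10 = (1,2)_8 → 1² + 2² = 5  — 5 already appeared earlier.

5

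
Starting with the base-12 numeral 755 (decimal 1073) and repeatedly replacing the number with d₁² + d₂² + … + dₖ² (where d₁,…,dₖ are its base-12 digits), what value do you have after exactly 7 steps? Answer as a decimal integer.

100

1073 = (7,5,5)_12 → 7² + 5² + 5² = 49 + 25 + 25 = 99
99 = (8,3)_12 → 8² + 3² = 64 + 9 = 73
73 = (6,1)_12 → 6² + 1² = 36 + 1 = 37
37 = (3,1)_12 → 3² + 1² = 9 + 1 = 10
10 = (10)_12 → 10² = 100
100 = (8,4)_12 → 8² + 4² = 64 + 16 = 80
80 = (6,8)_12 → 6² + 8² = 36 + 64 = 100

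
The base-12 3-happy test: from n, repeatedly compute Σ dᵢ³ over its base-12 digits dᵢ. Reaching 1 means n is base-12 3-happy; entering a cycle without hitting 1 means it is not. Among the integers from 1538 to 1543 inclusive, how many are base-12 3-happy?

1538: 1538 → 1520 → 1728 → 1  (reaches 1)
1539: 1539 → 1539  (repeats 1539)
1540: 1540 → 1576 → 2395 → 751 → 476 → 566 → 1366 → 1854 → 1217 → 762 → 368 → 736 → 190 → 1028 → 856 → 1520 → 1728 → 1  (reaches 1)
1541: 1541 → 1637 → 1520 → 1728 → 1  (reaches 1)
1542: 1542 → 1728 → 1  (reaches 1)
1543: 1543 → 1855 → 1344 → 793 → 342 → 288 → 8 → 512 → 755 → 1464 → 1008 → 343 → 415 → 1351 → 1136 → 1855  (repeats 1855)
base-12 3-happy: 1538, 1540, 1541, 1542

4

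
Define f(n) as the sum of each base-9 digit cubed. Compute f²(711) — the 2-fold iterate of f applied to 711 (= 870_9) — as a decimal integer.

127

711 = (8,7,0)_9 → 8³ + 7³ + 0³ = 855
855 = (1,1,5,0)_9 → 1³ + 1³ + 5³ + 0³ = 127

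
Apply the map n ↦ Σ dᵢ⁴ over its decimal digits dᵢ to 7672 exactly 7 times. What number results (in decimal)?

13139

7672 → 7⁴ + 6⁴ + 7⁴ + 2⁴ = 6114
6114 → 6⁴ + 1⁴ + 1⁴ + 4⁴ = 1554
1554 → 1⁴ + 5⁴ + 5⁴ + 4⁴ = 1507
1507 → 1⁴ + 5⁴ + 0⁴ + 7⁴ = 3027
3027 → 3⁴ + 0⁴ + 2⁴ + 7⁴ = 2498
2498 → 2⁴ + 4⁴ + 9⁴ + 8⁴ = 10929
10929 → 1⁴ + 0⁴ + 9⁴ + 2⁴ + 9⁴ = 13139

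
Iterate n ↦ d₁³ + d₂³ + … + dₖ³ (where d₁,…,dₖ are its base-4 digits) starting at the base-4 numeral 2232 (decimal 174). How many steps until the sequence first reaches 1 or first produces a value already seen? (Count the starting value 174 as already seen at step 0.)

174 = (2,2,3,2)_4 → 2³ + 2³ + 3³ + 2³ = 51
51 = (3,0,3)_4 → 3³ + 0³ + 3³ = 54
54 = (3,1,2)_4 → 3³ + 1³ + 2³ = 36
36 = (2,1,0)_4 → 2³ + 1³ + 0³ = 9
9 = (2,1)_4 → 2³ + 1³ = 9  — 9 repeats.
That took 5 steps.

5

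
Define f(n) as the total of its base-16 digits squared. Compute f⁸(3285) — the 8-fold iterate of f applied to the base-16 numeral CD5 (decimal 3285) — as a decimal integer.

50

3285 = (12,13,5)_16 → 338
338 = (1,5,2)_16 → 30
30 = (1,14)_16 → 197
197 = (12,5)_16 → 169
169 = (10,9)_16 → 181
181 = (11,5)_16 → 146
146 = (9,2)_16 → 85
85 = (5,5)_16 → 50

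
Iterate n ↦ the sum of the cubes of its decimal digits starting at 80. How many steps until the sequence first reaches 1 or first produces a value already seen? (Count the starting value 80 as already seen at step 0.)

7

80 → 8³ + 0³ = 512 + 0 = 512
512 → 5³ + 1³ + 2³ = 125 + 1 + 8 = 134
134 → 1³ + 3³ + 4³ = 1 + 27 + 64 = 92
92 → 9³ + 2³ = 729 + 8 = 737
737 → 7³ + 3³ + 7³ = 343 + 27 + 343 = 713
713 → 7³ + 1³ + 3³ = 343 + 1 + 27 = 371
371 → 3³ + 7³ + 1³ = 27 + 343 + 1 = 371  — 371 repeats.
That took 7 steps.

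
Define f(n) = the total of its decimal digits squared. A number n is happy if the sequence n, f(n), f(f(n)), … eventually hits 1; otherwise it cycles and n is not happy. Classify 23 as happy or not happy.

happy

23 → 2² + 3² = 13
13 → 1² + 3² = 10
10 → 1² + 0² = 1  — reached 1.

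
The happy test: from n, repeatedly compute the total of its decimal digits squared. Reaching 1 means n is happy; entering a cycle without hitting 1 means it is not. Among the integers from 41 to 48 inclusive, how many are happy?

1

41: 41 → 17 → 50 → 25 → 29 → 85 → 89 → 145 → 42 → 20 → 4 → 16 → 37 → 58 → 89  (repeats 89)
42: 42 → 20 → 4 → 16 → 37 → 58 → 89 → 145 → 42  (repeats 42)
43: 43 → 25 → 29 → 85 → 89 → 145 → 42 → 20 → 4 → 16 → 37 → 58 → 89  (repeats 89)
44: 44 → 32 → 13 → 10 → 1  (reaches 1)
45: 45 → 41 → 17 → 50 → 25 → 29 → 85 → 89 → 145 → 42 → 20 → 4 → 16 → 37 → 58 → 89  (repeats 89)
46: 46 → 52 → 29 → 85 → 89 → 145 → 42 → 20 → 4 → 16 → 37 → 58 → 89  (repeats 89)
47: 47 → 65 → 61 → 37 → 58 → 89 → 145 → 42 → 20 → 4 → 16 → 37  (repeats 37)
48: 48 → 80 → 64 → 52 → 29 → 85 → 89 → 145 → 42 → 20 → 4 → 16 → 37 → 58 → 89  (repeats 89)
happy: 44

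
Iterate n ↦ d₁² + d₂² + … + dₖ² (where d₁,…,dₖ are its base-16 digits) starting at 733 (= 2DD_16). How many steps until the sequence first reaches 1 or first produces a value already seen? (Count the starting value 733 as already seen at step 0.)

12

733 = (2,13,13)_16 → 2² + 13² + 13² = 4 + 169 + 169 = 342
342 = (1,5,6)_16 → 1² + 5² + 6² = 1 + 25 + 36 = 62
62 = (3,14)_16 → 3² + 14² = 9 + 196 = 205
205 = (12,13)_16 → 12² + 13² = 144 + 169 = 313
313 = (1,3,9)_16 → 1² + 3² + 9² = 1 + 9 + 81 = 91
91 = (5,11)_16 → 5² + 11² = 25 + 121 = 146
146 = (9,2)_16 → 9² + 2² = 81 + 4 = 85
85 = (5,5)_16 → 5² + 5² = 25 + 25 = 50
50 = (3,2)_16 → 3² + 2² = 9 + 4 = 13
13 = (13)_16 → 13² = 169
169 = (10,9)_16 → 10² + 9² = 100 + 81 = 181
181 = (11,5)_16 → 11² + 5² = 121 + 25 = 146  — 146 repeats.
That took 12 steps.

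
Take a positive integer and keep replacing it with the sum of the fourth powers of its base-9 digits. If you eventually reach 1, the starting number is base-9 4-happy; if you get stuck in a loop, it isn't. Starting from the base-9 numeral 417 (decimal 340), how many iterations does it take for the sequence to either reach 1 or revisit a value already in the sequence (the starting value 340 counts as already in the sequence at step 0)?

340 = (4,1,7)_9 → 4⁴ + 1⁴ + 7⁴ = 256 + 1 + 2401 = 2658
2658 = (3,5,7,3)_9 → 3⁴ + 5⁴ + 7⁴ + 3⁴ = 81 + 625 + 2401 + 81 = 3188
3188 = (4,3,3,2)_9 → 4⁴ + 3⁴ + 3⁴ + 2⁴ = 256 + 81 + 81 + 16 = 434
434 = (5,3,2)_9 → 5⁴ + 3⁴ + 2⁴ = 625 + 81 + 16 = 722
722 = (8,8,2)_9 → 8⁴ + 8⁴ + 2⁴ = 4096 + 4096 + 16 = 8208
8208 = (1,2,2,3,0)_9 → 1⁴ + 2⁴ + 2⁴ + 3⁴ + 0⁴ = 1 + 16 + 16 + 81 + 0 = 114
114 = (1,3,6)_9 → 1⁴ + 3⁴ + 6⁴ = 1 + 81 + 1296 = 1378
1378 = (1,8,0,1)_9 → 1⁴ + 8⁴ + 0⁴ + 1⁴ = 1 + 4096 + 0 + 1 = 4098
4098 = (5,5,5,3)_9 → 5⁴ + 5⁴ + 5⁴ + 3⁴ = 625 + 625 + 625 + 81 = 1956
1956 = (2,6,1,3)_9 → 2⁴ + 6⁴ + 1⁴ + 3⁴ = 16 + 1296 + 1 + 81 = 1394
1394 = (1,8,1,8)_9 → 1⁴ + 8⁴ + 1⁴ + 8⁴ = 1 + 4096 + 1 + 4096 = 8194
8194 = (1,2,2,1,4)_9 → 1⁴ + 2⁴ + 2⁴ + 1⁴ + 4⁴ = 1 + 16 + 16 + 1 + 256 = 290
290 = (3,5,2)_9 → 3⁴ + 5⁴ + 2⁴ = 81 + 625 + 16 = 722  — 722 repeats.
That took 13 steps.

13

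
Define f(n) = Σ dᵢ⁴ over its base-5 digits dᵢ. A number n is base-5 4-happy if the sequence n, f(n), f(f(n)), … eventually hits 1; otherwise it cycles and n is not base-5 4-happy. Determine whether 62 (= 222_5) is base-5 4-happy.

not base-5 4-happy

62 = (2,2,2)_5 → 48
48 = (1,4,3)_5 → 338
338 = (2,3,2,3)_5 → 194
194 = (1,2,3,4)_5 → 354
354 = (2,4,0,4)_5 → 528
528 = (4,1,0,3)_5 → 338  — 338 already seen; the sequence cycles without reaching 1.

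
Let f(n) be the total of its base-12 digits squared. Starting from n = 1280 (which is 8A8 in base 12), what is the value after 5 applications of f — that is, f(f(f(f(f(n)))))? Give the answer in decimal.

1280 = (8,10,8)_12 → 8² + 10² + 8² = 64 + 100 + 64 = 228
228 = (1,7,0)_12 → 1² + 7² + 0² = 1 + 49 + 0 = 50
50 = (4,2)_12 → 4² + 2² = 16 + 4 = 20
20 = (1,8)_12 → 1² + 8² = 1 + 64 = 65
65 = (5,5)_12 → 5² + 5² = 25 + 25 = 50

50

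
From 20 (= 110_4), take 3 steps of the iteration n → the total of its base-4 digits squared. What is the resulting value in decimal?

1

20 = (1,1,0)_4 → 1² + 1² + 0² = 2
2 = (2)_4 → 2² = 4
4 = (1,0)_4 → 1² + 0² = 1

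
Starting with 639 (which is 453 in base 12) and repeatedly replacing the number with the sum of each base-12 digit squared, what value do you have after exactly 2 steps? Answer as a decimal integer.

20

639 = (4,5,3)_12 → 50
50 = (4,2)_12 → 20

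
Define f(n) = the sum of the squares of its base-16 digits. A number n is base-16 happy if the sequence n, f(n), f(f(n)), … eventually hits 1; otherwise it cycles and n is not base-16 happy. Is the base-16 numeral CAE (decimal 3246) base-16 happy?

not base-16 happy

3246 = (12,10,14)_16 → 12² + 10² + 14² = 144 + 100 + 196 = 440
440 = (1,11,8)_16 → 1² + 11² + 8² = 1 + 121 + 64 = 186
186 = (11,10)_16 → 11² + 10² = 121 + 100 = 221
221 = (13,13)_16 → 13² + 13² = 169 + 169 = 338
338 = (1,5,2)_16 → 1² + 5² + 2² = 1 + 25 + 4 = 30
30 = (1,14)_16 → 1² + 14² = 1 + 196 = 197
197 = (12,5)_16 → 12² + 5² = 144 + 25 = 169
169 = (10,9)_16 → 10² + 9² = 100 + 81 = 181
181 = (11,5)_16 → 11² + 5² = 121 + 25 = 146
146 = (9,2)_16 → 9² + 2² = 81 + 4 = 85
85 = (5,5)_16 → 5² + 5² = 25 + 25 = 50
50 = (3,2)_16 → 3² + 2² = 9 + 4 = 13
13 = (13)_16 → 13² = 169  — 169 already seen; the sequence cycles without reaching 1.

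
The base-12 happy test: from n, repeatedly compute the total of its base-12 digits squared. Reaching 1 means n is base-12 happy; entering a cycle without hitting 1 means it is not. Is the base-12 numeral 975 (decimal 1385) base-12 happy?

1385 = (9,7,5)_12 → 155
155 = (1,0,11)_12 → 122
122 = (10,2)_12 → 104
104 = (8,8)_12 → 128
128 = (10,8)_12 → 164
164 = (1,1,8)_12 → 66
66 = (5,6)_12 → 61
61 = (5,1)_12 → 26
26 = (2,2)_12 → 8
8 = (8)_12 → 64
64 = (5,4)_12 → 41
41 = (3,5)_12 → 34
34 = (2,10)_12 → 104  — 104 already seen; the sequence cycles without reaching 1.

not base-12 happy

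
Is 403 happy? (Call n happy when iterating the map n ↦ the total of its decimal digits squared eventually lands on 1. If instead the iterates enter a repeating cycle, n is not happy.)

403 → 4² + 0² + 3² = 16 + 0 + 9 = 25
25 → 2² + 5² = 4 + 25 = 29
29 → 2² + 9² = 4 + 81 = 85
85 → 8² + 5² = 64 + 25 = 89
89 → 8² + 9² = 64 + 81 = 145
145 → 1² + 4² + 5² = 1 + 16 + 25 = 42
42 → 4² + 2² = 16 + 4 = 20
20 → 2² + 0² = 4 + 0 = 4
4 → 4² = 16
16 → 1² + 6² = 1 + 36 = 37
37 → 3² + 7² = 9 + 49 = 58
58 → 5² + 8² = 25 + 64 = 89  — 89 already seen; the sequence cycles without reaching 1.

not happy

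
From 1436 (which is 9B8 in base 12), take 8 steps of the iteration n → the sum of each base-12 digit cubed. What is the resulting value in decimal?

1436 = (9,11,8)_12 → 9³ + 11³ + 8³ = 2572
2572 = (1,5,10,4)_12 → 1³ + 5³ + 10³ + 4³ = 1190
1190 = (8,3,2)_12 → 8³ + 3³ + 2³ = 547
547 = (3,9,7)_12 → 3³ + 9³ + 7³ = 1099
1099 = (7,7,7)_12 → 7³ + 7³ + 7³ = 1029
1029 = (7,1,9)_12 → 7³ + 1³ + 9³ = 1073
1073 = (7,5,5)_12 → 7³ + 5³ + 5³ = 593
593 = (4,1,5)_12 → 4³ + 1³ + 5³ = 190

190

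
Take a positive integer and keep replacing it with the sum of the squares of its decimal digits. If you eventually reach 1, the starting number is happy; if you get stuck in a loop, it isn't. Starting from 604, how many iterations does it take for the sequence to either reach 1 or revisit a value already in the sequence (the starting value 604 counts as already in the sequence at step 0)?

604 → 6² + 0² + 4² = 36 + 0 + 16 = 52
52 → 5² + 2² = 25 + 4 = 29
29 → 2² + 9² = 4 + 81 = 85
85 → 8² + 5² = 64 + 25 = 89
89 → 8² + 9² = 64 + 81 = 145
145 → 1² + 4² + 5² = 1 + 16 + 25 = 42
42 → 4² + 2² = 16 + 4 = 20
20 → 2² + 0² = 4 + 0 = 4
4 → 4² = 16
16 → 1² + 6² = 1 + 36 = 37
37 → 3² + 7² = 9 + 49 = 58
58 → 5² + 8² = 25 + 64 = 89  — 89 repeats.
That took 12 steps.

12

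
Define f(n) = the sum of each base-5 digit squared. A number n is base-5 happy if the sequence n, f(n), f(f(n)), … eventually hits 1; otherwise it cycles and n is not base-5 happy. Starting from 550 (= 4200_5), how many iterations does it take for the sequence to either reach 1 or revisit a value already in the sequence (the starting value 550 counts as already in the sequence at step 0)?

5

550 = (4,2,0,0)_5 → 4² + 2² + 0² + 0² = 16 + 4 + 0 + 0 = 20
20 = (4,0)_5 → 4² + 0² = 16 + 0 = 16
16 = (3,1)_5 → 3² + 1² = 9 + 1 = 10
10 = (2,0)_5 → 2² + 0² = 4 + 0 = 4
4 = (4)_5 → 4² = 16  — 16 repeats.
That took 5 steps.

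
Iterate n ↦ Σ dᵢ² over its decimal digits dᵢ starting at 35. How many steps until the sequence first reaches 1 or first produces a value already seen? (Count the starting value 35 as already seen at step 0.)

13

35 → 3² + 5² = 34
34 → 3² + 4² = 25
25 → 2² + 5² = 29
29 → 2² + 9² = 85
85 → 8² + 5² = 89
89 → 8² + 9² = 145
145 → 1² + 4² + 5² = 42
42 → 4² + 2² = 20
20 → 2² + 0² = 4
4 → 4² = 16
16 → 1² + 6² = 37
37 → 3² + 7² = 58
58 → 5² + 8² = 89  — 89 repeats.
That took 13 steps.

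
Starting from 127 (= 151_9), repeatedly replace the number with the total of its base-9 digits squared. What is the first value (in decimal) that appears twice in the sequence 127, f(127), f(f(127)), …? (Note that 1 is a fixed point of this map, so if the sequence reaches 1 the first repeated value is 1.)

127 = (1,5,1)_9 → 1² + 5² + 1² = 1 + 25 + 1 = 27
27 = (3,0)_9 → 3² + 0² = 9 + 0 = 9
9 = (1,0)_9 → 1² + 0² = 1 + 0 = 1  — reached the fixed point 1.
1 → 1, so 1 is the first repeated value.

1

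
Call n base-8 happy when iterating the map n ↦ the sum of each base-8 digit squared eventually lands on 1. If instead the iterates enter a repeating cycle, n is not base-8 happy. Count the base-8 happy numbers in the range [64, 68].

64: 64 → 1  — base-8 happy
65: 65 → 2 → 4 → 16 → 4  — not base-8 happy
66: 66 → 5 → 25 → 10 → 5  — not base-8 happy
67: 67 → 10 → 5 → 25 → 10  — not base-8 happy
68: 68 → 17 → 5 → 25 → 10 → 5  — not base-8 happy
base-8 happy: 64

1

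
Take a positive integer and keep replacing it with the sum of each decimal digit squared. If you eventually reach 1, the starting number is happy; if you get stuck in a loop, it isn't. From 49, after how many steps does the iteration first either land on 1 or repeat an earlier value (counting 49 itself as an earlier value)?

49 → 97
97 → 130
130 → 10
10 → 1  — reached 1.
That took 4 steps.

4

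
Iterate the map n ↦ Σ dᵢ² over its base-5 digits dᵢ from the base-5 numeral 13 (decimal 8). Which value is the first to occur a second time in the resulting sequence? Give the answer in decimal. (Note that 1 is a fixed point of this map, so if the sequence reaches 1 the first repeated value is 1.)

10

8 = (1,3)_5 → 1² + 3² = 10
10 = (2,0)_5 → 2² + 0² = 4
4 = (4)_5 → 4² = 16
16 = (3,1)_5 → 3² + 1² = 10  — 10 already appeared earlier.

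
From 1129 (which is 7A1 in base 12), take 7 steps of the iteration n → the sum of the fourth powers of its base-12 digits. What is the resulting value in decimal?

1129 = (7,10,1)_12 → 12402
12402 = (7,2,1,6)_12 → 3714
3714 = (2,1,9,6)_12 → 7874
7874 = (4,6,8,2)_12 → 5664
5664 = (3,3,4,0)_12 → 418
418 = (2,10,10)_12 → 20016
20016 = (11,7,0,0)_12 → 17042

17042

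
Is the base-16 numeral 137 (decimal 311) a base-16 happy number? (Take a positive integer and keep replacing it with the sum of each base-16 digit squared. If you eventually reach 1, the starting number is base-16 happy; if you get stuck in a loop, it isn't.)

base-16 happy

311 = (1,3,7)_16 → 59
59 = (3,11)_16 → 130
130 = (8,2)_16 → 68
68 = (4,4)_16 → 32
32 = (2,0)_16 → 4
4 = (4)_16 → 16
16 = (1,0)_16 → 1  — reached 1.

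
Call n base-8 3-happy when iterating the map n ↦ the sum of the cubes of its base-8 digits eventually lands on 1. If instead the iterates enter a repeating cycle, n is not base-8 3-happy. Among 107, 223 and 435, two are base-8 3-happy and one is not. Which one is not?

107: 107 → 153 → 36 → 128 → 8 → 1  — reaches 1 (base-8 3-happy)
223: 223 → 397 → 342 → 349 → 277 → 197 → 152 → 35 → 91 → 55 → 559 → 469 → 476 → 434 → 440 → 559  — repeats 559 (not base-8 3-happy)
435: 435 → 459 → 371 → 368 → 341 → 258 → 72 → 2 → 8 → 1  — reaches 1 (base-8 3-happy)

223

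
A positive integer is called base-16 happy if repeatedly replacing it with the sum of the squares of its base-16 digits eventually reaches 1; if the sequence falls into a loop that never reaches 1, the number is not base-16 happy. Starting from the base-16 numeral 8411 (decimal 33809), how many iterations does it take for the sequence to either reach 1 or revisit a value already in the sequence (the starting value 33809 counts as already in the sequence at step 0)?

33809 = (8,4,1,1)_16 → 8² + 4² + 1² + 1² = 64 + 16 + 1 + 1 = 82
82 = (5,2)_16 → 5² + 2² = 25 + 4 = 29
29 = (1,13)_16 → 1² + 13² = 1 + 169 = 170
170 = (10,10)_16 → 10² + 10² = 100 + 100 = 200
200 = (12,8)_16 → 12² + 8² = 144 + 64 = 208
208 = (13,0)_16 → 13² + 0² = 169 + 0 = 169
169 = (10,9)_16 → 10² + 9² = 100 + 81 = 181
181 = (11,5)_16 → 11² + 5² = 121 + 25 = 146
146 = (9,2)_16 → 9² + 2² = 81 + 4 = 85
85 = (5,5)_16 → 5² + 5² = 25 + 25 = 50
50 = (3,2)_16 → 3² + 2² = 9 + 4 = 13
13 = (13)_16 → 13² = 169  — 169 repeats.
That took 12 steps.

12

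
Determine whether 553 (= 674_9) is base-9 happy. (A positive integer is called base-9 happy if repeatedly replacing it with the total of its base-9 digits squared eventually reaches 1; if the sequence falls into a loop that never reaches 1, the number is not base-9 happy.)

553 = (6,7,4)_9 → 101
101 = (1,2,2)_9 → 9
9 = (1,0)_9 → 1  — reached 1.

base-9 happy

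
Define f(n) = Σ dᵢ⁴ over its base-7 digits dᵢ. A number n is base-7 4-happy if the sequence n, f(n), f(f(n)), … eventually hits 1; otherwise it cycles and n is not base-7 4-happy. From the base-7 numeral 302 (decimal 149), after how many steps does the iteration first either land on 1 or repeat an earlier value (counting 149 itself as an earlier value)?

13

149 = (3,0,2)_7 → 3⁴ + 0⁴ + 2⁴ = 97
97 = (1,6,6)_7 → 1⁴ + 6⁴ + 6⁴ = 2593
2593 = (1,0,3,6,3)_7 → 1⁴ + 0⁴ + 3⁴ + 6⁴ + 3⁴ = 1459
1459 = (4,1,5,3)_7 → 4⁴ + 1⁴ + 5⁴ + 3⁴ = 963
963 = (2,5,4,4)_7 → 2⁴ + 5⁴ + 4⁴ + 4⁴ = 1153
1153 = (3,2,3,5)_7 → 3⁴ + 2⁴ + 3⁴ + 5⁴ = 803
803 = (2,2,2,5)_7 → 2⁴ + 2⁴ + 2⁴ + 5⁴ = 673
673 = (1,6,5,1)_7 → 1⁴ + 6⁴ + 5⁴ + 1⁴ = 1923
1923 = (5,4,1,5)_7 → 5⁴ + 4⁴ + 1⁴ + 5⁴ = 1507
1507 = (4,2,5,2)_7 → 4⁴ + 2⁴ + 5⁴ + 2⁴ = 913
913 = (2,4,4,3)_7 → 2⁴ + 4⁴ + 4⁴ + 3⁴ = 609
609 = (1,5,3,0)_7 → 1⁴ + 5⁴ + 3⁴ + 0⁴ = 707
707 = (2,0,3,0)_7 → 2⁴ + 0⁴ + 3⁴ + 0⁴ = 97  — 97 repeats.
That took 13 steps.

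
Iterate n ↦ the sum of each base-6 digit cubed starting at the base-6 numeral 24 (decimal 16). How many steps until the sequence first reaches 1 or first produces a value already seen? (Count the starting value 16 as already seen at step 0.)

8

16 = (2,4)_6 → 2³ + 4³ = 8 + 64 = 72
72 = (2,0,0)_6 → 2³ + 0³ + 0³ = 8 + 0 + 0 = 8
8 = (1,2)_6 → 1³ + 2³ = 1 + 8 = 9
9 = (1,3)_6 → 1³ + 3³ = 1 + 27 = 28
28 = (4,4)_6 → 4³ + 4³ = 64 + 64 = 128
128 = (3,3,2)_6 → 3³ + 3³ + 2³ = 27 + 27 + 8 = 62
62 = (1,4,2)_6 → 1³ + 4³ + 2³ = 1 + 64 + 8 = 73
73 = (2,0,1)_6 → 2³ + 0³ + 1³ = 8 + 0 + 1 = 9  — 9 repeats.
That took 8 steps.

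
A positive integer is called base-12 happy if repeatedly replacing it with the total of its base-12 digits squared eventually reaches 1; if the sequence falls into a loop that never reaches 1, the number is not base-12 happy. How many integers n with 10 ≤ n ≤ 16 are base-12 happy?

1

10: 10 → 100 → 80 → 100  — not base-12 happy
11: 11 → 121 → 101 → 89 → 74 → 40 → 25 → 5 → 25  — not base-12 happy
12: 12 → 1  — base-12 happy
13: 13 → 2 → 4 → 16 → 17 → 26 → 8 → 64 → 41 → 34 → 104 → 128 → 164 → 66 → 61 → 26  — not base-12 happy
14: 14 → 5 → 25 → 5  — not base-12 happy
15: 15 → 10 → 100 → 80 → 100  — not base-12 happy
16: 16 → 17 → 26 → 8 → 64 → 41 → 34 → 104 → 128 → 164 → 66 → 61 → 26  — not base-12 happy
base-12 happy: 12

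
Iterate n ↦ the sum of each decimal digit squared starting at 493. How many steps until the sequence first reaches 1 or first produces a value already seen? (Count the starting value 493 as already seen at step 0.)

493 → 4² + 9² + 3² = 106
106 → 1² + 0² + 6² = 37
37 → 3² + 7² = 58
58 → 5² + 8² = 89
89 → 8² + 9² = 145
145 → 1² + 4² + 5² = 42
42 → 4² + 2² = 20
20 → 2² + 0² = 4
4 → 4² = 16
16 → 1² + 6² = 37  — 37 repeats.
That took 10 steps.

10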